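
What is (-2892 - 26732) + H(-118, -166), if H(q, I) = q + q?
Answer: -29860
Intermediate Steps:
H(q, I) = 2*q
(-2892 - 26732) + H(-118, -166) = (-2892 - 26732) + 2*(-118) = -29624 - 236 = -29860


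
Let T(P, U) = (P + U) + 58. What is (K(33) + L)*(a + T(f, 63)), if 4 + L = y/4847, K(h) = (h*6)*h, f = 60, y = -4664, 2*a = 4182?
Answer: 71900270912/4847 ≈ 1.4834e+7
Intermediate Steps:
a = 2091 (a = (1/2)*4182 = 2091)
T(P, U) = 58 + P + U
K(h) = 6*h**2 (K(h) = (6*h)*h = 6*h**2)
L = -24052/4847 (L = -4 - 4664/4847 = -24052/4847 ≈ -4.9622)
(K(33) + L)*(a + T(f, 63)) = (6*33**2 - 24052/4847)*(2091 + (58 + 60 + 63)) = (6*1089 - 24052/4847)*(2091 + 181) = (6534 - 24052/4847)*2272 = (31646246/4847)*2272 = 71900270912/4847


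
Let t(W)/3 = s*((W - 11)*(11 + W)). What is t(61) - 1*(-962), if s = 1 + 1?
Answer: 22562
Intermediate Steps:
s = 2
t(W) = 6*(-11 + W)*(11 + W) (t(W) = 3*(2*((W - 11)*(11 + W))) = 3*(2*((-11 + W)*(11 + W))) = 3*(2*(-11 + W)*(11 + W)) = 6*(-11 + W)*(11 + W))
t(61) - 1*(-962) = (-726 + 6*61²) - 1*(-962) = (-726 + 6*3721) + 962 = (-726 + 22326) + 962 = 21600 + 962 = 22562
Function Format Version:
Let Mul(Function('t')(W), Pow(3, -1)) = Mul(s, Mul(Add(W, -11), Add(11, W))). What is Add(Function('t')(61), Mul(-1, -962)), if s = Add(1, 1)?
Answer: 22562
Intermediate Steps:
s = 2
Function('t')(W) = Mul(6, Add(-11, W), Add(11, W)) (Function('t')(W) = Mul(3, Mul(2, Mul(Add(W, -11), Add(11, W)))) = Mul(3, Mul(2, Mul(Add(-11, W), Add(11, W)))) = Mul(3, Mul(2, Add(-11, W), Add(11, W))) = Mul(6, Add(-11, W), Add(11, W)))
Add(Function('t')(61), Mul(-1, -962)) = Add(Add(-726, Mul(6, Pow(61, 2))), Mul(-1, -962)) = Add(Add(-726, Mul(6, 3721)), 962) = Add(Add(-726, 22326), 962) = Add(21600, 962) = 22562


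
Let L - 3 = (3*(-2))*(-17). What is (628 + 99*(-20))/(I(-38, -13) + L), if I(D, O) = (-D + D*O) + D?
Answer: -1352/599 ≈ -2.2571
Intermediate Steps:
I(D, O) = D*O
L = 105 (L = 3 + (3*(-2))*(-17) = 3 - 6*(-17) = 3 + 102 = 105)
(628 + 99*(-20))/(I(-38, -13) + L) = (628 + 99*(-20))/(-38*(-13) + 105) = (628 - 1980)/(494 + 105) = -1352/599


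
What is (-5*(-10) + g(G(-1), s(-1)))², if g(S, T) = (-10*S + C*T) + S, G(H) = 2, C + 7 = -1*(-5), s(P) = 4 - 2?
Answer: 784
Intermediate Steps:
s(P) = 2
C = -2 (C = -7 - 1*(-5) = -7 + 5 = -2)
g(S, T) = -9*S - 2*T (g(S, T) = (-10*S - 2*T) + S = -9*S - 2*T)
(-5*(-10) + g(G(-1), s(-1)))² = (-5*(-10) + (-9*2 - 2*2))² = (50 + (-18 - 4))² = (50 - 22)² = 28² = 784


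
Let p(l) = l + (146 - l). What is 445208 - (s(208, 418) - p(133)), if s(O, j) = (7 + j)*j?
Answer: 267704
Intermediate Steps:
p(l) = 146
s(O, j) = j*(7 + j)
445208 - (s(208, 418) - p(133)) = 445208 - (418*(7 + 418) - 1*146) = 445208 - (418*425 - 146) = 445208 - (177650 - 146) = 445208 - 1*177504 = 445208 - 177504 = 267704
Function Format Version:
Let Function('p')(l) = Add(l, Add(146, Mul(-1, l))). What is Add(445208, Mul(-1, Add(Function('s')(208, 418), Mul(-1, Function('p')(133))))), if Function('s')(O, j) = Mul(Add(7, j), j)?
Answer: 267704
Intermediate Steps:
Function('p')(l) = 146
Function('s')(O, j) = Mul(j, Add(7, j))
Add(445208, Mul(-1, Add(Function('s')(208, 418), Mul(-1, Function('p')(133))))) = Add(445208, Mul(-1, Add(Mul(418, Add(7, 418)), Mul(-1, 146)))) = Add(445208, Mul(-1, Add(Mul(418, 425), -146))) = Add(445208, Mul(-1, Add(177650, -146))) = Add(445208, Mul(-1, 177504)) = Add(445208, -177504) = 267704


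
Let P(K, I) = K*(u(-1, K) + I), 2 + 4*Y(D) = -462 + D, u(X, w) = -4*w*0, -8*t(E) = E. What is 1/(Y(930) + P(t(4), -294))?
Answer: 2/527 ≈ 0.0037951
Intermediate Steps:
t(E) = -E/8
u(X, w) = 0
Y(D) = -116 + D/4 (Y(D) = -1/2 + (-462 + D)/4 = -1/2 + (-231/2 + D/4) = -116 + D/4)
P(K, I) = I*K (P(K, I) = K*(0 + I) = K*I = I*K)
1/(Y(930) + P(t(4), -294)) = 1/((-116 + (1/4)*930) - (-147)*4/4) = 1/((-116 + 465/2) - 294*(-1/2)) = 1/(233/2 + 147) = 1/(527/2) = 2/527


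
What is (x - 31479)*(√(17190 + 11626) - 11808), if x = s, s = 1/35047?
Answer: 13027111197696/35047 - 4412978048*√1801/35047 ≈ 3.6636e+8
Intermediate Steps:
s = 1/35047 ≈ 2.8533e-5
x = 1/35047 ≈ 2.8533e-5
(x - 31479)*(√(17190 + 11626) - 11808) = (1/35047 - 31479)*(√(17190 + 11626) - 11808) = -1103244512*(√28816 - 11808)/35047 = -1103244512*(4*√1801 - 11808)/35047 = -1103244512*(-11808 + 4*√1801)/35047 = 13027111197696/35047 - 4412978048*√1801/35047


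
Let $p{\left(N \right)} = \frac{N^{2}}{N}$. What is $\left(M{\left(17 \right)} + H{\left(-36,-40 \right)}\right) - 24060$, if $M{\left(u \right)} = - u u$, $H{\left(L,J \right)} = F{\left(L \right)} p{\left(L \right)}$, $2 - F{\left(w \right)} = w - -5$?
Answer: $-25537$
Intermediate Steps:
$p{\left(N \right)} = N$
$F{\left(w \right)} = -3 - w$ ($F{\left(w \right)} = 2 - \left(w - -5\right) = 2 - \left(w + 5\right) = 2 - \left(5 + w\right) = -3 - w$)
$H{\left(L,J \right)} = L \left(-3 - L\right)$ ($H{\left(L,J \right)} = \left(-3 - L\right) L = L \left(-3 - L\right)$)
$M{\left(u \right)} = - u^{2}$
$\left(M{\left(17 \right)} + H{\left(-36,-40 \right)}\right) - 24060 = \left(- 17^{2} - - 36 \left(3 - 36\right)\right) - 24060 = \left(\left(-1\right) 289 - \left(-36\right) \left(-33\right)\right) - 24060 = \left(-289 - 1188\right) - 24060 = -1477 - 24060 = -25537$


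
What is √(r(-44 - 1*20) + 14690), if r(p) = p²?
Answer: √18786 ≈ 137.06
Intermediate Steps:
√(r(-44 - 1*20) + 14690) = √((-44 - 1*20)² + 14690) = √((-44 - 20)² + 14690) = √((-64)² + 14690) = √(4096 + 14690) = √18786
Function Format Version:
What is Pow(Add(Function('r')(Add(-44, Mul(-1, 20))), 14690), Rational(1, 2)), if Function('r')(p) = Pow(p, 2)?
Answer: Pow(18786, Rational(1, 2)) ≈ 137.06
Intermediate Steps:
Pow(Add(Function('r')(Add(-44, Mul(-1, 20))), 14690), Rational(1, 2)) = Pow(Add(Pow(Add(-44, Mul(-1, 20)), 2), 14690), Rational(1, 2)) = Pow(Add(Pow(Add(-44, -20), 2), 14690), Rational(1, 2)) = Pow(Add(Pow(-64, 2), 14690), Rational(1, 2)) = Pow(Add(4096, 14690), Rational(1, 2)) = Pow(18786, Rational(1, 2))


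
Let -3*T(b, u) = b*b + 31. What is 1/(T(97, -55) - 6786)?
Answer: -3/29798 ≈ -0.00010068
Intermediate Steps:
T(b, u) = -31/3 - b²/3 (T(b, u) = -(b*b + 31)/3 = -(b² + 31)/3 = -(31 + b²)/3 = -31/3 - b²/3)
1/(T(97, -55) - 6786) = 1/((-31/3 - ⅓*97²) - 6786) = 1/((-31/3 - ⅓*9409) - 6786) = 1/((-31/3 - 9409/3) - 6786) = 1/(-9440/3 - 6786) = 1/(-29798/3) = -3/29798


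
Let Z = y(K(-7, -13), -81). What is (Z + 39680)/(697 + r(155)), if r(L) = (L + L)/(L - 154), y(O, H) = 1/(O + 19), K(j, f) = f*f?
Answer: 7459841/189316 ≈ 39.404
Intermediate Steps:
K(j, f) = f**2
y(O, H) = 1/(19 + O)
Z = 1/188 (Z = 1/(19 + (-13)**2) = 1/(19 + 169) = 1/188 ≈ 0.0053191)
r(L) = 2*L/(-154 + L) (r(L) = (2*L)/(-154 + L) = 2*L/(-154 + L))
(Z + 39680)/(697 + r(155)) = (1/188 + 39680)/(697 + 2*155/(-154 + 155)) = 7459841/(188*(697 + 2*155/1)) = 7459841/(188*(697 + 2*155*1)) = 7459841/(188*(697 + 310)) = (7459841/188)/1007 = (7459841/188)*(1/1007) = 7459841/189316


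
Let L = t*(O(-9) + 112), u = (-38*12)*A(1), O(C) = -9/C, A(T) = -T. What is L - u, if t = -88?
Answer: -10400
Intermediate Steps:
u = 456 (u = (-38*12)*(-1*1) = -19*24*(-1) = -456*(-1) = 456)
L = -9944 (L = -88*(-9/(-9) + 112) = -88*(-9*(-⅑) + 112) = -88*(1 + 112) = -88*113 = -9944)
L - u = -9944 - 1*456 = -9944 - 456 = -10400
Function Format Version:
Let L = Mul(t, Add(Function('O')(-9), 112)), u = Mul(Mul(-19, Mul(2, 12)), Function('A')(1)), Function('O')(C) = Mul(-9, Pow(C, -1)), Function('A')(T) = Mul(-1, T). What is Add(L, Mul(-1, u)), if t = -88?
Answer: -10400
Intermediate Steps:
u = 456 (u = Mul(Mul(-19, Mul(2, 12)), Mul(-1, 1)) = Mul(Mul(-19, 24), -1) = Mul(-456, -1) = 456)
L = -9944 (L = Mul(-88, Add(Mul(-9, Pow(-9, -1)), 112)) = Mul(-88, Add(Mul(-9, Rational(-1, 9)), 112)) = Mul(-88, Add(1, 112)) = Mul(-88, 113) = -9944)
Add(L, Mul(-1, u)) = Add(-9944, Mul(-1, 456)) = Add(-9944, -456) = -10400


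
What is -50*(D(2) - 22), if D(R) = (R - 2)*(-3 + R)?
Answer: 1100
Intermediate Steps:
D(R) = (-3 + R)*(-2 + R) (D(R) = (-2 + R)*(-3 + R) = (-3 + R)*(-2 + R))
-50*(D(2) - 22) = -50*((6 + 2**2 - 5*2) - 22) = -50*((6 + 4 - 10) - 22) = -50*(0 - 22) = -50*(-22) = 1100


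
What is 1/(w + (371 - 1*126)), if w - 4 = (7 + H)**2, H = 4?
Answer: 1/370 ≈ 0.0027027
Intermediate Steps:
w = 125 (w = 4 + (7 + 4)**2 = 4 + 11**2 = 4 + 121 = 125)
1/(w + (371 - 1*126)) = 1/(125 + (371 - 1*126)) = 1/(125 + (371 - 126)) = 1/(125 + 245) = 1/370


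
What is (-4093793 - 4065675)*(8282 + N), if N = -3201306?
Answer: 26053377151232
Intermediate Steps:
(-4093793 - 4065675)*(8282 + N) = (-4093793 - 4065675)*(8282 - 3201306) = -8159468*(-3193024) = 26053377151232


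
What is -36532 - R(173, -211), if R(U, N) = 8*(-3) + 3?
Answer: -36511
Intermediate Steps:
R(U, N) = -21 (R(U, N) = -24 + 3 = -21)
-36532 - R(173, -211) = -36532 - 1*(-21) = -36532 + 21 = -36511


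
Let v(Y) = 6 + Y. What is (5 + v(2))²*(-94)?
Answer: -15886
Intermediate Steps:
(5 + v(2))²*(-94) = (5 + (6 + 2))²*(-94) = (5 + 8)²*(-94) = 13²*(-94) = 169*(-94) = -15886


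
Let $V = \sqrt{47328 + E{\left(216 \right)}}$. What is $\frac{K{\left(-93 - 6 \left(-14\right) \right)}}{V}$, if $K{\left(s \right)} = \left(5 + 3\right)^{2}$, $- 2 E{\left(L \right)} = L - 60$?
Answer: $\frac{32 \sqrt{210}}{1575} \approx 0.29443$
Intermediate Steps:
$E{\left(L \right)} = 30 - \frac{L}{2}$ ($E{\left(L \right)} = - \frac{L - 60}{2} = - \frac{-60 + L}{2} = 30 - \frac{L}{2}$)
$K{\left(s \right)} = 64$ ($K{\left(s \right)} = 8^{2} = 64$)
$V = 15 \sqrt{210}$ ($V = \sqrt{47328 + \left(30 - 108\right)} = \sqrt{47328 - 78} = \sqrt{47250} = 15 \sqrt{210} \approx 217.37$)
$\frac{K{\left(-93 - 6 \left(-14\right) \right)}}{V} = \frac{64}{15 \sqrt{210}} = 64 \frac{\sqrt{210}}{3150} = \frac{32 \sqrt{210}}{1575}$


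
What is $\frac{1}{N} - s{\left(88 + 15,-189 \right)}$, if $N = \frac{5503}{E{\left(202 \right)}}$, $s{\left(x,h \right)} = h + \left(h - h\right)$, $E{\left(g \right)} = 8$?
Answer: $\frac{1040075}{5503} \approx 189.0$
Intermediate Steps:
$s{\left(x,h \right)} = h$ ($s{\left(x,h \right)} = h + 0 = h$)
$N = \frac{5503}{8} \approx 687.88$
$\frac{1}{N} - s{\left(88 + 15,-189 \right)} = \frac{1}{\frac{5503}{8}} - -189 = \frac{8}{5503} + 189 = \frac{1040075}{5503}$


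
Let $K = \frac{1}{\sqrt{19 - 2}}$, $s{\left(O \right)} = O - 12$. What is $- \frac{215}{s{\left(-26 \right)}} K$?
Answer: $\frac{215 \sqrt{17}}{646} \approx 1.3722$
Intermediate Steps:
$s{\left(O \right)} = -12 + O$
$K = \frac{\sqrt{17}}{17}$ ($K = \frac{1}{\sqrt{17}} = \frac{\sqrt{17}}{17} \approx 0.24254$)
$- \frac{215}{s{\left(-26 \right)}} K = - \frac{215}{-12 - 26} \frac{\sqrt{17}}{17} = - \frac{215}{-38} \frac{\sqrt{17}}{17} = \left(-215\right) \left(- \frac{1}{38}\right) \frac{\sqrt{17}}{17} = \frac{215 \frac{\sqrt{17}}{17}}{38} = \frac{215 \sqrt{17}}{646}$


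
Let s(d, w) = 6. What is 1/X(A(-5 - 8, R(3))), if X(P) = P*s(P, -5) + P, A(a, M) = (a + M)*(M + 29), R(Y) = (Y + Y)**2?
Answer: 1/10465 ≈ 9.5557e-5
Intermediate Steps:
R(Y) = 4*Y**2 (R(Y) = (2*Y)**2 = 4*Y**2)
A(a, M) = (29 + M)*(M + a) (A(a, M) = (M + a)*(29 + M) = (29 + M)*(M + a))
X(P) = 7*P (X(P) = P*6 + P = 6*P + P = 7*P)
1/X(A(-5 - 8, R(3))) = 1/(7*((4*3**2)**2 + 29*(4*3**2) + 29*(-5 - 8) + (4*3**2)*(-5 - 8))) = 1/(7*((4*9)**2 + 29*(4*9) + 29*(-13) + (4*9)*(-13))) = 1/(7*(36**2 + 29*36 - 377 + 36*(-13))) = 1/(7*(1296 + 1044 - 377 - 468)) = 1/(7*1495) = 1/10465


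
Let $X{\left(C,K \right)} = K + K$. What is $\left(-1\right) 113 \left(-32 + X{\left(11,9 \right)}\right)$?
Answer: $1582$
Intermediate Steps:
$X{\left(C,K \right)} = 2 K$
$\left(-1\right) 113 \left(-32 + X{\left(11,9 \right)}\right) = \left(-1\right) 113 \left(-32 + 2 \cdot 9\right) = - 113 \left(-32 + 18\right) = \left(-113\right) \left(-14\right) = 1582$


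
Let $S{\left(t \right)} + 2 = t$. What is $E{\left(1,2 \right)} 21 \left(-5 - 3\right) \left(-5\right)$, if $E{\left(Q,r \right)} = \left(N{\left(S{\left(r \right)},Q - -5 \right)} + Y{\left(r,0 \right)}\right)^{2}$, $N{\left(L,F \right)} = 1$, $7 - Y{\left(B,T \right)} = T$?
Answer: $53760$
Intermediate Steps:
$S{\left(t \right)} = -2 + t$
$Y{\left(B,T \right)} = 7 - T$
$E{\left(Q,r \right)} = 64$ ($E{\left(Q,r \right)} = \left(1 + \left(7 - 0\right)\right)^{2} = \left(1 + \left(7 + 0\right)\right)^{2} = \left(1 + 7\right)^{2} = 8^{2} = 64$)
$E{\left(1,2 \right)} 21 \left(-5 - 3\right) \left(-5\right) = 64 \cdot 21 \left(-5 - 3\right) \left(-5\right) = 1344 \left(\left(-8\right) \left(-5\right)\right) = 1344 \cdot 40 = 53760$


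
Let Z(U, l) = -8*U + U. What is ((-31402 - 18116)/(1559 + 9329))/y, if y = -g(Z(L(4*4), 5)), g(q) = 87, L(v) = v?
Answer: 8253/157876 ≈ 0.052275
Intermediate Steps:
Z(U, l) = -7*U
y = -87 (y = -1*87 = -87)
((-31402 - 18116)/(1559 + 9329))/y = ((-31402 - 18116)/(1559 + 9329))/(-87) = -49518/10888*(-1/87) = -49518*1/10888*(-1/87) = -24759/5444*(-1/87) = 8253/157876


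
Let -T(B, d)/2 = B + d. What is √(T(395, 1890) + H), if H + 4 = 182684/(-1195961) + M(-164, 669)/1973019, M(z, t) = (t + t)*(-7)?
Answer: 2*I*√707465365822599075584986847/786551258753 ≈ 67.633*I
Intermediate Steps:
M(z, t) = -14*t (M(z, t) = (2*t)*(-7) = -14*t)
T(B, d) = -2*B - 2*d (T(B, d) = -2*(B + d) = -2*B - 2*d)
H = -3270085159586/786551258753 (H = -4 + (182684/(-1195961) - 14*669/1973019) = -4 + (182684*(-1/1195961) - 9366*1/1973019) = -4 + (-182684/1195961 - 3122/657673) = -4 - 123880124574/786551258753 = -3270085159586/786551258753 ≈ -4.1575)
√(T(395, 1890) + H) = √((-2*395 - 2*1890) - 3270085159586/786551258753) = √((-790 - 3780) - 3270085159586/786551258753) = √(-4570 - 3270085159586/786551258753) = √(-3597809337660796/786551258753) = 2*I*√707465365822599075584986847/786551258753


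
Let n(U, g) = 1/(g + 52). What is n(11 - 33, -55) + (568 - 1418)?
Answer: -2551/3 ≈ -850.33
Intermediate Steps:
n(U, g) = 1/(52 + g)
n(11 - 33, -55) + (568 - 1418) = 1/(52 - 55) + (568 - 1418) = 1/(-3) - 850 = -⅓ - 850 = -2551/3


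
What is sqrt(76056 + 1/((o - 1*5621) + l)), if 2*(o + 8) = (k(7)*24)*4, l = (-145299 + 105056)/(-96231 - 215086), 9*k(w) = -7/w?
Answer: sqrt(2105943950277582838430682)/5262070522 ≈ 275.78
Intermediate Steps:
k(w) = -7/(9*w) (k(w) = (-7/w)/9 = -7/(9*w))
l = 40243/311317 (l = -40243/(-311317) = -40243*(-1/311317) = 40243/311317 ≈ 0.12927)
o = -40/3 (o = -8 + ((-7/9/7*24)*4)/2 = -8 + ((-7/9*1/7*24)*4)/2 = -8 + (-1/9*24*4)/2 = -8 + (-8/3*4)/2 = -8 + (1/2)*(-32/3) = -8 - 16/3 = -40/3 ≈ -13.333)
sqrt(76056 + 1/((o - 1*5621) + l)) = sqrt(76056 + 1/((-40/3 - 1*5621) + 40243/311317)) = sqrt(76056 + 1/((-40/3 - 5621) + 40243/311317)) = sqrt(76056 + 1/(-16903/3 + 40243/311317)) = sqrt(76056 + 1/(-5262070522/933951)) = sqrt(76056 - 933951/5262070522) = sqrt(400212034687281/5262070522) = sqrt(2105943950277582838430682)/5262070522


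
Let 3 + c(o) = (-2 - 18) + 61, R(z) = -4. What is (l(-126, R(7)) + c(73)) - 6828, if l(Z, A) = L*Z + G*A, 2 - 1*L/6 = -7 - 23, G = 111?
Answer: -31426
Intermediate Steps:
L = 192 (L = 12 - 6*(-7 - 23) = 12 - 6*(-30) = 12 + 180 = 192)
l(Z, A) = 111*A + 192*Z (l(Z, A) = 192*Z + 111*A = 111*A + 192*Z)
c(o) = 38 (c(o) = -3 + ((-2 - 18) + 61) = -3 + (-20 + 61) = -3 + 41 = 38)
(l(-126, R(7)) + c(73)) - 6828 = ((111*(-4) + 192*(-126)) + 38) - 6828 = ((-444 - 24192) + 38) - 6828 = (-24636 + 38) - 6828 = -24598 - 6828 = -31426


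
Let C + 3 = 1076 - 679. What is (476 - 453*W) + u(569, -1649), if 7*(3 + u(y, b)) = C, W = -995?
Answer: 3158850/7 ≈ 4.5126e+5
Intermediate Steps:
C = 394 (C = -3 + (1076 - 679) = -3 + 397 = 394)
u(y, b) = 373/7 (u(y, b) = -3 + (1/7)*394 = -3 + 394/7 = 373/7)
(476 - 453*W) + u(569, -1649) = (476 - 453*(-995)) + 373/7 = (476 + 450735) + 373/7 = 451211 + 373/7 = 3158850/7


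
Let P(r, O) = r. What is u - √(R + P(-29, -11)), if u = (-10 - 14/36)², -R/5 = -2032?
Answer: 34969/324 - √10131 ≈ 7.2761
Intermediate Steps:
R = 10160 (R = -5*(-2032) = 10160)
u = 34969/324 (u = (-10 - 14*1/36)² = (-10 - 7/18)² = (-187/18)² = 34969/324 ≈ 107.93)
u - √(R + P(-29, -11)) = 34969/324 - √(10160 - 29) = 34969/324 - √10131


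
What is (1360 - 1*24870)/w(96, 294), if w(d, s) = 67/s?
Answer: -6911940/67 ≈ -1.0316e+5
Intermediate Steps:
(1360 - 1*24870)/w(96, 294) = (1360 - 1*24870)/((67/294)) = (1360 - 24870)/((67*(1/294))) = -23510/67/294 = -23510*294/67 = -6911940/67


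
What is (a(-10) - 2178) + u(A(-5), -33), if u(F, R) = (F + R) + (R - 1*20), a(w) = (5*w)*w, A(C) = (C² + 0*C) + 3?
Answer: -1736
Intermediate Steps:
A(C) = 3 + C² (A(C) = (C² + 0) + 3 = C² + 3 = 3 + C²)
a(w) = 5*w²
u(F, R) = -20 + F + 2*R (u(F, R) = (F + R) + (R - 20) = (F + R) + (-20 + R) = -20 + F + 2*R)
(a(-10) - 2178) + u(A(-5), -33) = (5*(-10)² - 2178) + (-20 + (3 + (-5)²) + 2*(-33)) = (5*100 - 2178) + (-20 + (3 + 25) - 66) = (500 - 2178) + (-20 + 28 - 66) = -1678 - 58 = -1736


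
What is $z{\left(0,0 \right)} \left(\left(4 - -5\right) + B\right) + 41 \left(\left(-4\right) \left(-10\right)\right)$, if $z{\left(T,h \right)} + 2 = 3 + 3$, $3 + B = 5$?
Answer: $1684$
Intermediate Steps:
$B = 2$ ($B = -3 + 5 = 2$)
$z{\left(T,h \right)} = 4$ ($z{\left(T,h \right)} = -2 + \left(3 + 3\right) = -2 + 6 = 4$)
$z{\left(0,0 \right)} \left(\left(4 - -5\right) + B\right) + 41 \left(\left(-4\right) \left(-10\right)\right) = 4 \left(\left(4 - -5\right) + 2\right) + 41 \left(\left(-4\right) \left(-10\right)\right) = 4 \left(\left(4 + 5\right) + 2\right) + 41 \cdot 40 = 4 \left(9 + 2\right) + 1640 = 4 \cdot 11 + 1640 = 44 + 1640 = 1684$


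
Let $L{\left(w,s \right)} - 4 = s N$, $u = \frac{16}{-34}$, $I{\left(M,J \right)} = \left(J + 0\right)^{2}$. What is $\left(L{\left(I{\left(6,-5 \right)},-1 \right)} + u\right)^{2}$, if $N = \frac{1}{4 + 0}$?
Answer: $\frac{49729}{4624} \approx 10.755$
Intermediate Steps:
$N = \frac{1}{4} \approx 0.25$
$I{\left(M,J \right)} = J^{2}$
$u = - \frac{8}{17}$ ($u = 16 \left(- \frac{1}{34}\right) = - \frac{8}{17} \approx -0.47059$)
$L{\left(w,s \right)} = 4 + \frac{s}{4}$ ($L{\left(w,s \right)} = 4 + s \frac{1}{4} = 4 + \frac{s}{4}$)
$\left(L{\left(I{\left(6,-5 \right)},-1 \right)} + u\right)^{2} = \left(\left(4 + \frac{1}{4} \left(-1\right)\right) - \frac{8}{17}\right)^{2} = \left(\left(4 - \frac{1}{4}\right) - \frac{8}{17}\right)^{2} = \left(\frac{15}{4} - \frac{8}{17}\right)^{2} = \left(\frac{223}{68}\right)^{2} = \frac{49729}{4624}$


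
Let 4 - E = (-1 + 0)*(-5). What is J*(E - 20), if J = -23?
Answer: 483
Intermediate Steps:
E = -1 (E = 4 - (-1 + 0)*(-5) = 4 - (-1)*(-5) = 4 - 1*5 = 4 - 5 = -1)
J*(E - 20) = -23*(-1 - 20) = -23*(-21) = 483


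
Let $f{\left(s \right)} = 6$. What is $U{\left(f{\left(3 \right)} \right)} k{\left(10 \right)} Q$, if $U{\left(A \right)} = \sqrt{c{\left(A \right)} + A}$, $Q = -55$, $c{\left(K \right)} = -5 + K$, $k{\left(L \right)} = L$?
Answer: $- 550 \sqrt{7} \approx -1455.2$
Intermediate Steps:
$U{\left(A \right)} = \sqrt{-5 + 2 A}$ ($U{\left(A \right)} = \sqrt{\left(-5 + A\right) + A} = \sqrt{-5 + 2 A}$)
$U{\left(f{\left(3 \right)} \right)} k{\left(10 \right)} Q = \sqrt{-5 + 2 \cdot 6} \cdot 10 \left(-55\right) = \sqrt{-5 + 12} \cdot 10 \left(-55\right) = \sqrt{7} \cdot 10 \left(-55\right) = 10 \sqrt{7} \left(-55\right) = - 550 \sqrt{7}$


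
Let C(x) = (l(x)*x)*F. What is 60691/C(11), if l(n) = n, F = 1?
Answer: 60691/121 ≈ 501.58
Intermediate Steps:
C(x) = x² (C(x) = (x*x)*1 = x²*1 = x²)
60691/C(11) = 60691/(11²) = 60691/121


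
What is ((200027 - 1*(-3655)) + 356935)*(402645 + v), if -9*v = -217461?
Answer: 717826340374/3 ≈ 2.3928e+11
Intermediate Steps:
v = 72487/3 (v = -1/9*(-217461) = 72487/3 ≈ 24162.)
((200027 - 1*(-3655)) + 356935)*(402645 + v) = ((200027 - 1*(-3655)) + 356935)*(402645 + 72487/3) = ((200027 + 3655) + 356935)*(1280422/3) = (203682 + 356935)*(1280422/3) = 560617*(1280422/3) = 717826340374/3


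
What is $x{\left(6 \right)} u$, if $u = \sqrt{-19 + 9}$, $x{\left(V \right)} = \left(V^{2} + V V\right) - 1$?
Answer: $71 i \sqrt{10} \approx 224.52 i$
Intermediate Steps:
$x{\left(V \right)} = -1 + 2 V^{2}$ ($x{\left(V \right)} = \left(V^{2} + V^{2}\right) - 1 = 2 V^{2} - 1 = -1 + 2 V^{2}$)
$u = i \sqrt{10}$ ($u = \sqrt{-10} = i \sqrt{10} \approx 3.1623 i$)
$x{\left(6 \right)} u = \left(-1 + 2 \cdot 6^{2}\right) i \sqrt{10} = \left(-1 + 2 \cdot 36\right) i \sqrt{10} = \left(-1 + 72\right) i \sqrt{10} = 71 i \sqrt{10}$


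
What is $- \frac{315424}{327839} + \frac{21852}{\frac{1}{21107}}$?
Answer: $\frac{151209235420172}{327839} \approx 4.6123 \cdot 10^{8}$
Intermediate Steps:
$- \frac{315424}{327839} + \frac{21852}{\frac{1}{21107}} = \left(-315424\right) \frac{1}{327839} + 21852 \frac{1}{\frac{1}{21107}} = - \frac{315424}{327839} + 21852 \cdot 21107 = - \frac{315424}{327839} + 461230164 = \frac{151209235420172}{327839}$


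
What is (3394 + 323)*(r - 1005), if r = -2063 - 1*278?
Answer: -12437082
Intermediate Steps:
r = -2341 (r = -2063 - 278 = -2341)
(3394 + 323)*(r - 1005) = (3394 + 323)*(-2341 - 1005) = 3717*(-3346) = -12437082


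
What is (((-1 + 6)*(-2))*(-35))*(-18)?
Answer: -6300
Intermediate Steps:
(((-1 + 6)*(-2))*(-35))*(-18) = ((5*(-2))*(-35))*(-18) = -10*(-35)*(-18) = 350*(-18) = -6300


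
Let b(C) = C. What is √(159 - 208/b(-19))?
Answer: √61351/19 ≈ 13.036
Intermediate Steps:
√(159 - 208/b(-19)) = √(159 - 208/(-19)) = √(159 - 208*(-1/19)) = √(159 + 208/19) = √(3229/19) = √61351/19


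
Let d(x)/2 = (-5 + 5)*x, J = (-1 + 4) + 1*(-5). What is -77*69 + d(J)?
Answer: -5313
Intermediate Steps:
J = -2 (J = 3 - 5 = -2)
d(x) = 0 (d(x) = 2*((-5 + 5)*x) = 2*(0*x) = 2*0 = 0)
-77*69 + d(J) = -77*69 + 0 = -5313 + 0 = -5313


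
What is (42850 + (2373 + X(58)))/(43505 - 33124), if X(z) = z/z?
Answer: 45224/10381 ≈ 4.3564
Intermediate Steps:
X(z) = 1
(42850 + (2373 + X(58)))/(43505 - 33124) = (42850 + (2373 + 1))/(43505 - 33124) = (42850 + 2374)/10381 = 45224*(1/10381) = 45224/10381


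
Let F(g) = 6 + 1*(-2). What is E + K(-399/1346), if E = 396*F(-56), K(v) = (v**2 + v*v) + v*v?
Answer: 2870235747/1811716 ≈ 1584.3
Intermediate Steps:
F(g) = 4 (F(g) = 6 - 2 = 4)
K(v) = 3*v**2 (K(v) = (v**2 + v**2) + v**2 = 2*v**2 + v**2 = 3*v**2)
E = 1584 (E = 396*4 = 1584)
E + K(-399/1346) = 1584 + 3*(-399/1346)**2 = 1584 + 3*(159201/1811716) = 1584 + 477603/1811716 = 2870235747/1811716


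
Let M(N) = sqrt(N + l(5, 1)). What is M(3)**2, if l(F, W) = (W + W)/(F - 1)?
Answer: 7/2 ≈ 3.5000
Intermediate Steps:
l(F, W) = 2*W/(-1 + F) (l(F, W) = (2*W)/(-1 + F) = 2*W/(-1 + F))
M(N) = sqrt(1/2 + N) (M(N) = sqrt(N + 2*1/(-1 + 5)) = sqrt(N + 2*1/4) = sqrt(N + 2*1*(1/4)) = sqrt(N + 1/2) = sqrt(1/2 + N))
M(3)**2 = (sqrt(2 + 4*3)/2)**2 = (sqrt(2 + 12)/2)**2 = (sqrt(14)/2)**2 = 7/2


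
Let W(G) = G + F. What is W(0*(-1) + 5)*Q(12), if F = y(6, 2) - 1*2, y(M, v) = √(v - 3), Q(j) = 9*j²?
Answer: 3888 + 1296*I ≈ 3888.0 + 1296.0*I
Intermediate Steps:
y(M, v) = √(-3 + v)
F = -2 + I (F = √(-3 + 2) - 1*2 = √(-1) - 2 = I - 2 = -2 + I ≈ -2.0 + 1.0*I)
W(G) = -2 + I + G (W(G) = G + (-2 + I) = -2 + I + G)
W(0*(-1) + 5)*Q(12) = (-2 + I + (0*(-1) + 5))*(9*12²) = (-2 + I + (0 + 5))*(9*144) = (-2 + I + 5)*1296 = (3 + I)*1296 = 3888 + 1296*I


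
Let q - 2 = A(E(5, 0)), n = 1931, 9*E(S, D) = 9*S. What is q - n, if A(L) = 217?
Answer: -1712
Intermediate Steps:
E(S, D) = S (E(S, D) = (9*S)/9 = S)
q = 219 (q = 2 + 217 = 219)
q - n = 219 - 1*1931 = 219 - 1931 = -1712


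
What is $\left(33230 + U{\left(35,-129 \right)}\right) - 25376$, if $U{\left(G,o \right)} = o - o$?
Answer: $7854$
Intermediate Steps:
$U{\left(G,o \right)} = 0$
$\left(33230 + U{\left(35,-129 \right)}\right) - 25376 = \left(33230 + 0\right) - 25376 = 33230 - 25376 = 7854$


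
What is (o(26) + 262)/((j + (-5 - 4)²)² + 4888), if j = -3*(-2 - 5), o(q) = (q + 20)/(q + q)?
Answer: 6835/397592 ≈ 0.017191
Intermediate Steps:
o(q) = (20 + q)/(2*q) (o(q) = (20 + q)/((2*q)) = (20 + q)*(1/(2*q)) = (20 + q)/(2*q))
j = 21 (j = -3*(-7) = 21)
(o(26) + 262)/((j + (-5 - 4)²)² + 4888) = ((½)*(20 + 26)/26 + 262)/((21 + (-5 - 4)²)² + 4888) = ((½)*(1/26)*46 + 262)/((21 + (-9)²)² + 4888) = (23/26 + 262)/((21 + 81)² + 4888) = 6835/(26*(102² + 4888)) = 6835/(26*(10404 + 4888)) = (6835/26)/15292 = (6835/26)*(1/15292) = 6835/397592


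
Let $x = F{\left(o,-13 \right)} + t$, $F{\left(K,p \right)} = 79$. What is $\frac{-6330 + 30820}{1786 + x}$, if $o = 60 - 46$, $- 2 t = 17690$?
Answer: $- \frac{2449}{698} \approx -3.5086$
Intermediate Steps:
$t = -8845$ ($t = \left(- \frac{1}{2}\right) 17690 = -8845$)
$o = 14$
$x = -8766$ ($x = 79 - 8845 = -8766$)
$\frac{-6330 + 30820}{1786 + x} = \frac{-6330 + 30820}{1786 - 8766} = \frac{24490}{-6980} = 24490 \left(- \frac{1}{6980}\right) = - \frac{2449}{698}$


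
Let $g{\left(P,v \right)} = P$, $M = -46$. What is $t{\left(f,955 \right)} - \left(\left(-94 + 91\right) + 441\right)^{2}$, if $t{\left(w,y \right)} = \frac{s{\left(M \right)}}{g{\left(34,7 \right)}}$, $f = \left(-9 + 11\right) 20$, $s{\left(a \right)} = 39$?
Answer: $- \frac{6522657}{34} \approx -1.9184 \cdot 10^{5}$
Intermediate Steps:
$f = 40$ ($f = 2 \cdot 20 = 40$)
$t{\left(w,y \right)} = \frac{39}{34}$
$t{\left(f,955 \right)} - \left(\left(-94 + 91\right) + 441\right)^{2} = \frac{39}{34} - \left(\left(-94 + 91\right) + 441\right)^{2} = \frac{39}{34} - \left(-3 + 441\right)^{2} = \frac{39}{34} - 438^{2} = \frac{39}{34} - 191844 = - \frac{6522657}{34}$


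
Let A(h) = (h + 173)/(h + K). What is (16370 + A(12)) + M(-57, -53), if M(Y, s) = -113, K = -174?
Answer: 2633449/162 ≈ 16256.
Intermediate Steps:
A(h) = (173 + h)/(-174 + h) (A(h) = (h + 173)/(h - 174) = (173 + h)/(-174 + h))
(16370 + A(12)) + M(-57, -53) = (16370 + (173 + 12)/(-174 + 12)) - 113 = (16370 + 185/(-162)) - 113 = (16370 - 1/162*185) - 113 = (16370 - 185/162) - 113 = 2651755/162 - 113 = 2633449/162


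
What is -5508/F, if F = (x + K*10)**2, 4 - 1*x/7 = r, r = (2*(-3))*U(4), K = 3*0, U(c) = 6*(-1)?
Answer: -1377/12544 ≈ -0.10977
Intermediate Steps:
U(c) = -6
K = 0
r = 36 (r = (2*(-3))*(-6) = -6*(-6) = 36)
x = -224 (x = 28 - 7*36 = 28 - 252 = -224)
F = 50176 (F = (-224 + 0*10)**2 = (-224 + 0)**2 = (-224)**2 = 50176)
-5508/F = -5508/50176 = -5508*1/50176 = -1377/12544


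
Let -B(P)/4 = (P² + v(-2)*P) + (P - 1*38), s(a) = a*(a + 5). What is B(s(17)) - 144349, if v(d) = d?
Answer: -702205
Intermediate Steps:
s(a) = a*(5 + a)
B(P) = 152 - 4*P² + 4*P (B(P) = -4*((P² - 2*P) + (P - 1*38)) = -4*((P² - 2*P) + (P - 38)) = -4*((P² - 2*P) + (-38 + P)) = -4*(-38 + P² - P) = 152 - 4*P² + 4*P)
B(s(17)) - 144349 = (152 - 4*289*(5 + 17)² + 4*(17*(5 + 17))) - 144349 = (152 - 4*(17*22)² + 4*(17*22)) - 144349 = (152 - 4*374² + 4*374) - 144349 = (152 - 4*139876 + 1496) - 144349 = (152 - 559504 + 1496) - 144349 = -557856 - 144349 = -702205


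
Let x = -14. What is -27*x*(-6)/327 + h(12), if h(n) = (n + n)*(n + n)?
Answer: 62028/109 ≈ 569.06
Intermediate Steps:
h(n) = 4*n**2 (h(n) = (2*n)*(2*n) = 4*n**2)
-27*x*(-6)/327 + h(12) = -27*(-14*(-6))/327 + 4*12**2 = -2268/327 + 4*144 = -27*28/109 + 576 = -756/109 + 576 = 62028/109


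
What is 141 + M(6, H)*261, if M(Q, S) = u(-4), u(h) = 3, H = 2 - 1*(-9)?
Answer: 924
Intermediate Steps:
H = 11 (H = 2 + 9 = 11)
M(Q, S) = 3
141 + M(6, H)*261 = 141 + 3*261 = 141 + 783 = 924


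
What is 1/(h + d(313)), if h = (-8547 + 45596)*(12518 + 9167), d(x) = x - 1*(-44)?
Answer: 1/803407922 ≈ 1.2447e-9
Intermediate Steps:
d(x) = 44 + x (d(x) = x + 44 = 44 + x)
h = 803407565 (h = 37049*21685 = 803407565)
1/(h + d(313)) = 1/(803407565 + (44 + 313)) = 1/(803407565 + 357) = 1/803407922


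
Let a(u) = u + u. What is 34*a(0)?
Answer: 0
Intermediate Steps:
a(u) = 2*u
34*a(0) = 34*(2*0) = 34*0 = 0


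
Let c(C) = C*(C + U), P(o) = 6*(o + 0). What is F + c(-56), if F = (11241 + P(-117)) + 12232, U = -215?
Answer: 37947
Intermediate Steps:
P(o) = 6*o
c(C) = C*(-215 + C) (c(C) = C*(C - 215) = C*(-215 + C))
F = 22771 (F = (11241 + 6*(-117)) + 12232 = (11241 - 702) + 12232 = 10539 + 12232 = 22771)
F + c(-56) = 22771 - 56*(-215 - 56) = 22771 - 56*(-271) = 22771 + 15176 = 37947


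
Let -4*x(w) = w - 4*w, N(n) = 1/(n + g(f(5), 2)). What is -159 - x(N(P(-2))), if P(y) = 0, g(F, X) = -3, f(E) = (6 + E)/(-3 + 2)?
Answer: -635/4 ≈ -158.75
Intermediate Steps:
f(E) = -6 - E (f(E) = (6 + E)/(-1) = (6 + E)*(-1) = -6 - E)
N(n) = 1/(-3 + n) (N(n) = 1/(n - 3) = 1/(-3 + n))
x(w) = 3*w/4 (x(w) = -(w - 4*w)/4 = -(-3)*w/4 = 3*w/4)
-159 - x(N(P(-2))) = -159 - 3/(4*(-3 + 0)) = -159 - 3/(4*(-3)) = -159 - 3*(-1)/(4*3) = -159 - 1*(-¼) = -159 + ¼ = -635/4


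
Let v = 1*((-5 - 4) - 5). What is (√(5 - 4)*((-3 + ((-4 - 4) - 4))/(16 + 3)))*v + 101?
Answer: 2129/19 ≈ 112.05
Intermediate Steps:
v = -14 (v = 1*(-9 - 5) = 1*(-14) = -14)
(√(5 - 4)*((-3 + ((-4 - 4) - 4))/(16 + 3)))*v + 101 = (√(5 - 4)*((-3 + ((-4 - 4) - 4))/(16 + 3)))*(-14) + 101 = (√1*((-3 + (-8 - 4))/19))*(-14) + 101 = (1*((-3 - 12)*(1/19)))*(-14) + 101 = (1*(-15*1/19))*(-14) + 101 = (1*(-15/19))*(-14) + 101 = -15/19*(-14) + 101 = 210/19 + 101 = 2129/19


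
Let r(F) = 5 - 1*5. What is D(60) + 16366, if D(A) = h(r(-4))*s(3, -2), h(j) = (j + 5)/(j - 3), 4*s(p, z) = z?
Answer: 98201/6 ≈ 16367.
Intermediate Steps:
r(F) = 0 (r(F) = 5 - 5 = 0)
s(p, z) = z/4
h(j) = (5 + j)/(-3 + j)
D(A) = ⅚ (D(A) = ((5 + 0)/(-3 + 0))*((¼)*(-2)) = (5/(-3))*(-½) = -⅓*5*(-½) = -5/3*(-½) = ⅚)
D(60) + 16366 = ⅚ + 16366 = 98201/6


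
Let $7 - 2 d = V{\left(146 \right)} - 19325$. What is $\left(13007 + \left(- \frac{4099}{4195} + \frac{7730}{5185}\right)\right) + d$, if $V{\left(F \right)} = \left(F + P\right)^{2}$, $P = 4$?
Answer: $\frac{49694740752}{4350215} \approx 11424.0$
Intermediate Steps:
$V{\left(F \right)} = \left(4 + F\right)^{2}$ ($V{\left(F \right)} = \left(F + 4\right)^{2} = \left(4 + F\right)^{2}$)
$d = -1584$ ($d = \frac{7}{2} - \frac{\left(4 + 146\right)^{2} - 19325}{2} = \frac{7}{2} - \frac{150^{2} - 19325}{2} = \frac{7}{2} - \frac{22500 - 19325}{2} = \frac{7}{2} - \frac{3175}{2} = -1584$)
$\left(13007 + \left(- \frac{4099}{4195} + \frac{7730}{5185}\right)\right) + d = \left(13007 + \left(- \frac{4099}{4195} + \frac{7730}{5185}\right)\right) - 1584 = \left(13007 + \left(\left(-4099\right) \frac{1}{4195} + 7730 \cdot \frac{1}{5185}\right)\right) - 1584 = \left(13007 + \left(- \frac{4099}{4195} + \frac{1546}{1037}\right)\right) - 1584 = \left(13007 + \frac{2234807}{4350215}\right) - 1584 = \frac{56585481312}{4350215} - 1584 = \frac{49694740752}{4350215}$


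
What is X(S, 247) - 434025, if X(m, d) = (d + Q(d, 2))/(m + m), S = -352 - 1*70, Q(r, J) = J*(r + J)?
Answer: -366317845/844 ≈ -4.3403e+5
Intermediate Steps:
Q(r, J) = J*(J + r)
S = -422 (S = -352 - 70 = -422)
X(m, d) = (4 + 3*d)/(2*m) (X(m, d) = (d + 2*(2 + d))/(m + m) = (d + (4 + 2*d))/((2*m)) = (4 + 3*d)*(1/(2*m)) = (4 + 3*d)/(2*m))
X(S, 247) - 434025 = (1/2)*(4 + 3*247)/(-422) - 434025 = (1/2)*(-1/422)*(4 + 741) - 434025 = (1/2)*(-1/422)*745 - 434025 = -745/844 - 434025 = -366317845/844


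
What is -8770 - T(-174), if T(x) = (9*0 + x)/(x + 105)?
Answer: -201768/23 ≈ -8772.5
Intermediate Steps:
T(x) = x/(105 + x) (T(x) = (0 + x)/(105 + x) = x/(105 + x))
-8770 - T(-174) = -8770 - (-174)/(105 - 174) = -8770 - (-174)/(-69) = -8770 - (-174)*(-1)/69 = -8770 - 1*58/23 = -8770 - 58/23 = -201768/23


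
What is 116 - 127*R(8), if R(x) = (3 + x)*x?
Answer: -11060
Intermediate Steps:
R(x) = x*(3 + x)
116 - 127*R(8) = 116 - 1016*(3 + 8) = 116 - 1016*11 = 116 - 127*88 = 116 - 11176 = -11060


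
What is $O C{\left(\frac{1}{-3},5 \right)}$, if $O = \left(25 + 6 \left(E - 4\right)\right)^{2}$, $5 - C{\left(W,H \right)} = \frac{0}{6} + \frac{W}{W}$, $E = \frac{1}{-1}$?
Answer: $100$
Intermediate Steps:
$E = -1$
$C{\left(W,H \right)} = 4$ ($C{\left(W,H \right)} = 5 - \left(\frac{0}{6} + \frac{W}{W}\right) = 5 - \left(0 \cdot \frac{1}{6} + 1\right) = 5 - \left(0 + 1\right) = 5 - 1 = 4$)
$O = 25$ ($O = \left(25 + 6 \left(-1 - 4\right)\right)^{2} = \left(25 + 6 \left(-5\right)\right)^{2} = \left(25 - 30\right)^{2} = \left(-5\right)^{2} = 25$)
$O C{\left(\frac{1}{-3},5 \right)} = 25 \cdot 4 = 100$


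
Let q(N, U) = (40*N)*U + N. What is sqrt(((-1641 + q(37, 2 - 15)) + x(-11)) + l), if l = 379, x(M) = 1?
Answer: 4*I*sqrt(1279) ≈ 143.05*I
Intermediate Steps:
q(N, U) = N + 40*N*U (q(N, U) = 40*N*U + N = N + 40*N*U)
sqrt(((-1641 + q(37, 2 - 15)) + x(-11)) + l) = sqrt(((-1641 + 37*(1 + 40*(2 - 15))) + 1) + 379) = sqrt(((-1641 + 37*(1 + 40*(-13))) + 1) + 379) = sqrt(((-1641 + 37*(1 - 520)) + 1) + 379) = sqrt(((-1641 + 37*(-519)) + 1) + 379) = sqrt(((-1641 - 19203) + 1) + 379) = sqrt((-20844 + 1) + 379) = sqrt(-20843 + 379) = sqrt(-20464) = 4*I*sqrt(1279)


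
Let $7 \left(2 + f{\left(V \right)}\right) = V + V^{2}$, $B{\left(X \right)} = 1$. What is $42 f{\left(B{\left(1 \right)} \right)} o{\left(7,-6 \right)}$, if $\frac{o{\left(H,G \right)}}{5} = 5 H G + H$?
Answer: $73080$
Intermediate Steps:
$o{\left(H,G \right)} = 5 H + 25 G H$ ($o{\left(H,G \right)} = 5 \left(5 H G + H\right) = 5 \left(5 G H + H\right) = 5 \left(H + 5 G H\right) = 5 H + 25 G H$)
$f{\left(V \right)} = -2 + \frac{V}{7} + \frac{V^{2}}{7}$ ($f{\left(V \right)} = -2 + \frac{V + V^{2}}{7} = -2 + \left(\frac{V}{7} + \frac{V^{2}}{7}\right) = -2 + \frac{V}{7} + \frac{V^{2}}{7}$)
$42 f{\left(B{\left(1 \right)} \right)} o{\left(7,-6 \right)} = 42 \left(-2 + \frac{1}{7} \cdot 1 + \frac{1^{2}}{7}\right) 5 \cdot 7 \left(1 + 5 \left(-6\right)\right) = 42 \left(-2 + \frac{1}{7} + \frac{1}{7} \cdot 1\right) 5 \cdot 7 \left(1 - 30\right) = 42 \left(-2 + \frac{1}{7} + \frac{1}{7}\right) 5 \cdot 7 \left(-29\right) = 42 \left(- \frac{12}{7}\right) \left(-1015\right) = \left(-72\right) \left(-1015\right) = 73080$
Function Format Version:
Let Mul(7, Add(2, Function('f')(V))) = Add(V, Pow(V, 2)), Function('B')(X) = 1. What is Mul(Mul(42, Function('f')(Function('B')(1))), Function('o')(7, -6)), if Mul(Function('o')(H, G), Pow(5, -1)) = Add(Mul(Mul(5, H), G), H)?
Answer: 73080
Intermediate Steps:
Function('o')(H, G) = Add(Mul(5, H), Mul(25, G, H)) (Function('o')(H, G) = Mul(5, Add(Mul(Mul(5, H), G), H)) = Mul(5, Add(Mul(5, G, H), H)) = Mul(5, Add(H, Mul(5, G, H))) = Add(Mul(5, H), Mul(25, G, H)))
Function('f')(V) = Add(-2, Mul(Rational(1, 7), V), Mul(Rational(1, 7), Pow(V, 2))) (Function('f')(V) = Add(-2, Mul(Rational(1, 7), Add(V, Pow(V, 2)))) = Add(-2, Add(Mul(Rational(1, 7), V), Mul(Rational(1, 7), Pow(V, 2)))) = Add(-2, Mul(Rational(1, 7), V), Mul(Rational(1, 7), Pow(V, 2))))
Mul(Mul(42, Function('f')(Function('B')(1))), Function('o')(7, -6)) = Mul(Mul(42, Add(-2, Mul(Rational(1, 7), 1), Mul(Rational(1, 7), Pow(1, 2)))), Mul(5, 7, Add(1, Mul(5, -6)))) = Mul(Mul(42, Add(-2, Rational(1, 7), Mul(Rational(1, 7), 1))), Mul(5, 7, Add(1, -30))) = Mul(Mul(42, Add(-2, Rational(1, 7), Rational(1, 7))), Mul(5, 7, -29)) = Mul(Mul(42, Rational(-12, 7)), -1015) = Mul(-72, -1015) = 73080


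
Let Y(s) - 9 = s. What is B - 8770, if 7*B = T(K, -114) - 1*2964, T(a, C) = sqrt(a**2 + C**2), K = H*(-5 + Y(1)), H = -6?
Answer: -64354/7 + 6*sqrt(386)/7 ≈ -9176.6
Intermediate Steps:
Y(s) = 9 + s
K = -30 (K = -6*(-5 + (9 + 1)) = -6*(-5 + 10) = -6*5 = -30)
T(a, C) = sqrt(C**2 + a**2)
B = -2964/7 + 6*sqrt(386)/7 (B = (sqrt((-114)**2 + (-30)**2) - 1*2964)/7 = (sqrt(12996 + 900) - 2964)/7 = (sqrt(13896) - 2964)/7 = (6*sqrt(386) - 2964)/7 = (-2964 + 6*sqrt(386))/7 = -2964/7 + 6*sqrt(386)/7 ≈ -406.59)
B - 8770 = (-2964/7 + 6*sqrt(386)/7) - 8770 = -64354/7 + 6*sqrt(386)/7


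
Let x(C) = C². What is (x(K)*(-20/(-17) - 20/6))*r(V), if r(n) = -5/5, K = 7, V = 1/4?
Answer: 5390/51 ≈ 105.69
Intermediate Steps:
V = ¼ ≈ 0.25000
r(n) = -1 (r(n) = -5*⅕ = -1)
(x(K)*(-20/(-17) - 20/6))*r(V) = (7²*(-20/(-17) - 20/6))*(-1) = (49*(-20*(-1/17) - 20*⅙))*(-1) = (49*(20/17 - 10/3))*(-1) = (49*(-110/51))*(-1) = -5390/51*(-1) = 5390/51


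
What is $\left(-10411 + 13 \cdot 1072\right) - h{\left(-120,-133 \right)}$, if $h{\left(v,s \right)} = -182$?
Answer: $3707$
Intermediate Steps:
$\left(-10411 + 13 \cdot 1072\right) - h{\left(-120,-133 \right)} = \left(-10411 + 13 \cdot 1072\right) - -182 = \left(-10411 + 13936\right) + 182 = 3525 + 182 = 3707$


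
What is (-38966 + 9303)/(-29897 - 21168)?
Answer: 29663/51065 ≈ 0.58089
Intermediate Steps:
(-38966 + 9303)/(-29897 - 21168) = -29663/(-51065) = -29663*(-1/51065) = 29663/51065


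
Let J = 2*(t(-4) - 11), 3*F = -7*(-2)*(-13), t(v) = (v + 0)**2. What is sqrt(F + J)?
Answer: 2*I*sqrt(114)/3 ≈ 7.118*I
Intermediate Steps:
t(v) = v**2
F = -182/3 (F = (-7*(-2)*(-13))/3 = (14*(-13))/3 = (1/3)*(-182) = -182/3 ≈ -60.667)
J = 10 (J = 2*((-4)**2 - 11) = 2*(16 - 11) = 2*5 = 10)
sqrt(F + J) = sqrt(-182/3 + 10) = sqrt(-152/3) = 2*I*sqrt(114)/3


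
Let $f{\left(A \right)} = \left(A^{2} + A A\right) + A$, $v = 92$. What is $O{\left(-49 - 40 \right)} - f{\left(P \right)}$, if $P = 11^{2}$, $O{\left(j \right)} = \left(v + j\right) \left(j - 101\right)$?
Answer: $-29973$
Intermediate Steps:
$O{\left(j \right)} = \left(-101 + j\right) \left(92 + j\right)$ ($O{\left(j \right)} = \left(92 + j\right) \left(j - 101\right) = \left(92 + j\right) \left(-101 + j\right) = \left(-101 + j\right) \left(92 + j\right)$)
$P = 121$
$f{\left(A \right)} = A + 2 A^{2}$ ($f{\left(A \right)} = \left(A^{2} + A^{2}\right) + A = 2 A^{2} + A = A + 2 A^{2}$)
$O{\left(-49 - 40 \right)} - f{\left(P \right)} = \left(-9292 + \left(-49 - 40\right)^{2} - 9 \left(-49 - 40\right)\right) - 121 \left(1 + 2 \cdot 121\right) = \left(-9292 + \left(-89\right)^{2} - -801\right) - 121 \left(1 + 242\right) = \left(-9292 + 7921 + 801\right) - 121 \cdot 243 = -570 - 29403 = -29973$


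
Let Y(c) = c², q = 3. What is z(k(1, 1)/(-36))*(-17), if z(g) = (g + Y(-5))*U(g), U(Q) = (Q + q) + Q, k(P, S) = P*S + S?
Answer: -99229/81 ≈ -1225.0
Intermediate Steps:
k(P, S) = S + P*S
U(Q) = 3 + 2*Q (U(Q) = (Q + 3) + Q = (3 + Q) + Q = 3 + 2*Q)
z(g) = (3 + 2*g)*(25 + g) (z(g) = (g + (-5)²)*(3 + 2*g) = (g + 25)*(3 + 2*g) = (25 + g)*(3 + 2*g) = (3 + 2*g)*(25 + g))
z(k(1, 1)/(-36))*(-17) = ((3 + 2*((1*(1 + 1))/(-36)))*(25 + (1*(1 + 1))/(-36)))*(-17) = ((3 + 2*((1*2)*(-1/36)))*(25 + (1*2)*(-1/36)))*(-17) = ((3 + 2*(2*(-1/36)))*(25 + 2*(-1/36)))*(-17) = ((3 + 2*(-1/18))*(25 - 1/18))*(-17) = ((3 - ⅑)*(449/18))*(-17) = ((26/9)*(449/18))*(-17) = (5837/81)*(-17) = -99229/81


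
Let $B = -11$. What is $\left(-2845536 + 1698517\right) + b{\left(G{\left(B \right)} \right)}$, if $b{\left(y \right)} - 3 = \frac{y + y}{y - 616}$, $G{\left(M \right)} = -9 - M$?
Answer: $- \frac{352133914}{307} \approx -1.147 \cdot 10^{6}$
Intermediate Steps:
$b{\left(y \right)} = 3 + \frac{2 y}{-616 + y}$ ($b{\left(y \right)} = 3 + \frac{y + y}{y - 616} = 3 + \frac{2 y}{-616 + y}$)
$\left(-2845536 + 1698517\right) + b{\left(G{\left(B \right)} \right)} = \left(-2845536 + 1698517\right) + \frac{-1848 + 5 \left(-9 - -11\right)}{-616 - -2} = -1147019 + \frac{-1848 + 5 \left(-9 + 11\right)}{-616 + \left(-9 + 11\right)} = -1147019 + \frac{-1848 + 5 \cdot 2}{-616 + 2} = -1147019 + \frac{-1848 + 10}{-614} = -1147019 - - \frac{919}{307} = -1147019 + \frac{919}{307} = - \frac{352133914}{307}$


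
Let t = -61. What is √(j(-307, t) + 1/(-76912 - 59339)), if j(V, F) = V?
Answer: I*√633250109062/45417 ≈ 17.521*I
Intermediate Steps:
√(j(-307, t) + 1/(-76912 - 59339)) = √(-307 + 1/(-76912 - 59339)) = √(-307 + 1/(-136251)) = √(-307 - 1/136251) = √(-41829058/136251) = I*√633250109062/45417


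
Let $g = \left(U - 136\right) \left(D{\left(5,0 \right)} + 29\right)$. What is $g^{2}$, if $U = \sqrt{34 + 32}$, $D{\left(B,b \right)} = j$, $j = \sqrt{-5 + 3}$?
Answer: $15573518 - 228208 \sqrt{66} - 31552 i \sqrt{33} + 1076596 i \sqrt{2} \approx 1.372 \cdot 10^{7} + 1.3413 \cdot 10^{6} i$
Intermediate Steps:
$j = i \sqrt{2}$ ($j = \sqrt{-2} = i \sqrt{2} \approx 1.4142 i$)
$D{\left(B,b \right)} = i \sqrt{2}$
$U = \sqrt{66} \approx 8.124$
$g = \left(-136 + \sqrt{66}\right) \left(29 + i \sqrt{2}\right)$ ($g = \left(\sqrt{66} - 136\right) \left(i \sqrt{2} + 29\right) = \left(-136 + \sqrt{66}\right) \left(29 + i \sqrt{2}\right) \approx -3708.4 - 180.84 i$)
$g^{2} = \left(-3944 + 29 \sqrt{66} - 136 i \sqrt{2} + 2 i \sqrt{33}\right)^{2}$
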